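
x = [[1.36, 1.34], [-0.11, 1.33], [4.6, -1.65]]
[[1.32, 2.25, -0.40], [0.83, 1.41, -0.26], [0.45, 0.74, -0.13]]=x@[[0.33, 0.56, -0.1], [0.65, 1.11, -0.20]]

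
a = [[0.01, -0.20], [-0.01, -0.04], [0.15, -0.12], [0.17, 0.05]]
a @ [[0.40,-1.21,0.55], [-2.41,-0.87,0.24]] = [[0.49, 0.16, -0.04], [0.09, 0.05, -0.02], [0.35, -0.08, 0.05], [-0.05, -0.25, 0.11]]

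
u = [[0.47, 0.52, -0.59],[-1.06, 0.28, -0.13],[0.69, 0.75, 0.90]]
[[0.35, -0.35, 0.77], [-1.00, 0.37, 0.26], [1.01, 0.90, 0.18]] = u @ [[0.95, -0.31, 0.04], [0.14, 0.52, 0.84], [0.28, 0.8, -0.53]]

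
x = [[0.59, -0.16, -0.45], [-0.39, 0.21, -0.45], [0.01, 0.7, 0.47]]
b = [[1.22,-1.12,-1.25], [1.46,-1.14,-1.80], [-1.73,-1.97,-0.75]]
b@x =[[1.14, -1.31, -0.63], [1.29, -1.73, -0.99], [-0.26, -0.66, 1.31]]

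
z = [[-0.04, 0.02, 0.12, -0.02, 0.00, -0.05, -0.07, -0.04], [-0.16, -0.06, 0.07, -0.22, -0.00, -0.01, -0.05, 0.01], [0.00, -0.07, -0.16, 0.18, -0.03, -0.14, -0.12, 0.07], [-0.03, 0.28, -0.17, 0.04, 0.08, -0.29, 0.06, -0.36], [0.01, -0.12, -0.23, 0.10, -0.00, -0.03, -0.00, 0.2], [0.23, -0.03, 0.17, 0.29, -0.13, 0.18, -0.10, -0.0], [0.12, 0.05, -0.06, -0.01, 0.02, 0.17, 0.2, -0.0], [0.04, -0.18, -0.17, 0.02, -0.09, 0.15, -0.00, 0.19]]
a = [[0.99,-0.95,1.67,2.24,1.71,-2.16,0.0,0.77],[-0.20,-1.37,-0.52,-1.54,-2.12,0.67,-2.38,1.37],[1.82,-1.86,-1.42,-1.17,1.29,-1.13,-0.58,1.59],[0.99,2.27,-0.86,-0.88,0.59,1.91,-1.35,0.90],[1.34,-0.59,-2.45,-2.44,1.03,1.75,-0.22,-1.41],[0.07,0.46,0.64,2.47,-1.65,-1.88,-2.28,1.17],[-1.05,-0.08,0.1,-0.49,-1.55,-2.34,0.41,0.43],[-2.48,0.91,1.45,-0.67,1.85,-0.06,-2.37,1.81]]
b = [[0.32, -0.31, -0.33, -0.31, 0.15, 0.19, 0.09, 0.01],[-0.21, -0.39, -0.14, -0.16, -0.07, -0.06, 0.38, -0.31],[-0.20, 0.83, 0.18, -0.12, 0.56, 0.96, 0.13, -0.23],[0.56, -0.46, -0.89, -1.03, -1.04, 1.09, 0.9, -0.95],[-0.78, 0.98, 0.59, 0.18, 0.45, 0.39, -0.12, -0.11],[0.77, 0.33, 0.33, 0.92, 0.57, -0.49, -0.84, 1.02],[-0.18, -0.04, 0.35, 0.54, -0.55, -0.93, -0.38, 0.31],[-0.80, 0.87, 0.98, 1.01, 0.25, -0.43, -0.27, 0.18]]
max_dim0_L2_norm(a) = 4.72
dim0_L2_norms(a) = [3.79, 3.58, 3.79, 4.72, 4.36, 4.7, 4.34, 3.55]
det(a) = 3475.15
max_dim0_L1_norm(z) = 1.15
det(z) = 0.00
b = z @ a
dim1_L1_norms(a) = [10.49, 10.17, 10.86, 9.75, 11.23, 10.62, 6.45, 11.6]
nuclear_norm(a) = 28.68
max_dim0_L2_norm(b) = 1.9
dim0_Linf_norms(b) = [0.8, 0.98, 0.98, 1.03, 1.04, 1.09, 0.9, 1.02]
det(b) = 0.00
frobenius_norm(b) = 4.61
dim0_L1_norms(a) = [8.94, 8.49, 9.11, 11.9, 11.79, 11.9, 9.59, 9.45]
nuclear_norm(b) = 8.60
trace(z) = 0.35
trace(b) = -1.16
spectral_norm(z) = 0.69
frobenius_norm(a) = 11.68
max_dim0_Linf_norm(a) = 2.48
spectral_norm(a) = 6.98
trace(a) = -1.31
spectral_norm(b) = 3.62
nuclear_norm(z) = 2.17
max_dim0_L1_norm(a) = 11.9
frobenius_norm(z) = 1.05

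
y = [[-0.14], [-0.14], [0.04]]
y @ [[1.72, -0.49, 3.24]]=[[-0.24, 0.07, -0.45], [-0.24, 0.07, -0.45], [0.07, -0.02, 0.13]]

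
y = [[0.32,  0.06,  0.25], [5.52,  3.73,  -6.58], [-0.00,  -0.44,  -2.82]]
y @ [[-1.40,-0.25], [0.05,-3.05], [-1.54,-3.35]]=[[-0.83,-1.1], [2.59,9.29], [4.32,10.79]]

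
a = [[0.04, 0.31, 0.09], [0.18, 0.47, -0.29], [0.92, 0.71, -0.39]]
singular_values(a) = [1.34, 0.32, 0.21]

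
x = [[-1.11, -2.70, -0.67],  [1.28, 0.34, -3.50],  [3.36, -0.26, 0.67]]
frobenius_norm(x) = 5.90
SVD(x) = [[-0.33, -0.5, 0.80], [0.70, -0.7, -0.14], [0.63, 0.52, 0.58]] @ diag([3.959852451507055, 3.55225761775357, 2.5460036094643117]) @ [[0.85,0.24,-0.46], [0.39,0.27,0.88], [0.34,-0.93,0.14]]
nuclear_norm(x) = 10.06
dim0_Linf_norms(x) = [3.36, 2.7, 3.5]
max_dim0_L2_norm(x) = 3.76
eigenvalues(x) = [(-1.49+3.2j), (-1.49-3.2j), (2.87+0j)]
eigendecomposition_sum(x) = [[(-0.78+1.27j), (-1.07-0.11j), (-0.72-0.85j)], [1.08+1.10j, (-0.37+1.04j), -1.02+0.51j], [(1.28+0.05j), (0.37+0.84j), (-0.33+0.89j)]] + [[-0.78-1.27j, (-1.07+0.11j), (-0.72+0.85j)], [(1.08-1.1j), -0.37-1.04j, (-1.02-0.51j)], [1.28-0.05j, 0.37-0.84j, -0.33-0.89j]] + [[0.46-0.00j,(-0.57-0j),0.76-0.00j], [-0.88+0.00j,1.08+0.00j,(-1.45+0j)], [(0.8-0j),(-0.99-0j),1.33-0.00j]]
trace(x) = -0.10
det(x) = 35.81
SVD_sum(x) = [[-1.11, -0.31, 0.59], [2.38, 0.67, -1.28], [2.14, 0.60, -1.15]] + [[-0.69,-0.48,-1.55], [-0.98,-0.67,-2.17], [0.73,0.5,1.62]] + [[0.69, -1.91, 0.28], [-0.12, 0.34, -0.05], [0.49, -1.37, 0.2]]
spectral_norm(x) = 3.96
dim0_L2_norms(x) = [3.76, 2.73, 3.63]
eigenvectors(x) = [[(-0.14-0.58j), (-0.14+0.58j), (0.36+0j)],[(-0.62+0j), (-0.62-0j), (-0.69+0j)],[(-0.37+0.35j), (-0.37-0.35j), 0.63+0.00j]]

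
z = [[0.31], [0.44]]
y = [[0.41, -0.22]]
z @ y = [[0.13, -0.07], [0.18, -0.1]]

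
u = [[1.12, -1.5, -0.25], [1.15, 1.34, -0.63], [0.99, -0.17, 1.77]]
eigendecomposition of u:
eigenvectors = [[0.68+0.00j, 0.68-0.00j, (0.27+0j)], [0.05-0.60j, 0.05+0.60j, (-0.33+0j)], [-0.12-0.39j, (-0.12+0.39j), (0.9+0j)]]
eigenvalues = [(1.05+1.46j), (1.05-1.46j), (2.13+0j)]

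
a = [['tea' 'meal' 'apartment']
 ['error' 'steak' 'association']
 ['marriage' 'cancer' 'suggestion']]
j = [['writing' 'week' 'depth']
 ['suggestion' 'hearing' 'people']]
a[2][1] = 'cancer'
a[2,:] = ['marriage', 'cancer', 'suggestion']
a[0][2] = 'apartment'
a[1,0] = 'error'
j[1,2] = 'people'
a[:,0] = ['tea', 'error', 'marriage']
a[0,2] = 'apartment'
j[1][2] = 'people'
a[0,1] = 'meal'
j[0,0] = 'writing'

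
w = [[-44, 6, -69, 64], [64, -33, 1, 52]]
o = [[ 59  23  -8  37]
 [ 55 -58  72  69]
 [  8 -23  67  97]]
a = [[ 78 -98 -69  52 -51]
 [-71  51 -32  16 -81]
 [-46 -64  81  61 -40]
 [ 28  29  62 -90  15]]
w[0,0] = -44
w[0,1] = 6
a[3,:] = [28, 29, 62, -90, 15]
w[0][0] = -44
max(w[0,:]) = 64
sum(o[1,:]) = 138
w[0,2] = -69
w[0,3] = 64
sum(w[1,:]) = 84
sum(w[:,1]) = -27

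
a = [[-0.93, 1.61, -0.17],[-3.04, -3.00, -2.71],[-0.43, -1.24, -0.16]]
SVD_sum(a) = [[0.23, 0.26, 0.21], [-2.90, -3.23, -2.59], [-0.64, -0.72, -0.57]] + [[-1.10, 1.37, -0.47], [-0.17, 0.22, -0.07], [0.38, -0.48, 0.16]] + [[-0.06, -0.02, 0.09], [0.03, 0.01, -0.05], [-0.17, -0.05, 0.25]]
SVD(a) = [[0.08, 0.93, 0.35], [-0.97, 0.15, -0.18], [-0.22, -0.32, 0.92]] @ diag([5.188652543893614, 1.9461520400300065, 0.3317785644573215]) @ [[0.57, 0.64, 0.51], [-0.61, 0.75, -0.26], [-0.55, -0.16, 0.82]]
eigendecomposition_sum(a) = [[-0.44+2.18j, 0.77+0.96j, (0.04+1.43j)],  [-1.50-2.32j, -1.52-0.19j, (-1.27-1.24j)],  [(-0.27-1.08j), -0.56-0.27j, (-0.33-0.64j)]] + [[(-0.44-2.18j), 0.77-0.96j, 0.04-1.43j],[(-1.5+2.32j), (-1.52+0.19j), -1.27+1.24j],[-0.27+1.08j, (-0.56+0.27j), (-0.33+0.64j)]] + [[(-0.06-0j), (0.06+0j), -0.25-0.00j],  [(-0.04-0j), 0.04+0.00j, (-0.17-0j)],  [(0.11+0j), -0.12-0.00j, 0.49+0.00j]]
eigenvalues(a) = [(-2.28+1.36j), (-2.28-1.36j), (0.48+0j)]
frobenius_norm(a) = 5.55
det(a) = 3.35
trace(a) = -4.09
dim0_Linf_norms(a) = [3.04, 3.0, 2.71]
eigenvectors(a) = [[(-0.43-0.42j), (-0.43+0.42j), -0.43+0.00j], [0.74+0.00j, 0.74-0.00j, -0.29+0.00j], [(0.28+0.1j), (0.28-0.1j), 0.85+0.00j]]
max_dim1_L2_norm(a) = 5.06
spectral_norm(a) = 5.19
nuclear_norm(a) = 7.47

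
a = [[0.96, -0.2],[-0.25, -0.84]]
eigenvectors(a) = [[0.99, 0.11], [-0.14, 0.99]]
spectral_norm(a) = 0.99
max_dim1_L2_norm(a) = 0.98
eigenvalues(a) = [0.99, -0.87]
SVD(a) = [[-0.95,0.31], [0.31,0.95]] @ diag([0.9926987657639736, 0.8626987657639735]) @ [[-1.00, -0.07], [0.07, -1.00]]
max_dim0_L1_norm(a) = 1.21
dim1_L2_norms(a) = [0.98, 0.88]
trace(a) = 0.12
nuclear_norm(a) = 1.86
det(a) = -0.86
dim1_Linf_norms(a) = [0.96, 0.84]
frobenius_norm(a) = 1.32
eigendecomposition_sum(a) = [[0.97,-0.11], [-0.13,0.01]] + [[-0.01, -0.09],[-0.12, -0.85]]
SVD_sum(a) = [[0.94, 0.07], [-0.31, -0.02]] + [[0.02, -0.27],  [0.06, -0.82]]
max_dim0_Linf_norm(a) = 0.96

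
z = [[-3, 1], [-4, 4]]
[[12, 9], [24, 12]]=z @[[-3, -3], [3, 0]]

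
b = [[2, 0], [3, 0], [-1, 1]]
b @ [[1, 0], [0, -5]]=[[2, 0], [3, 0], [-1, -5]]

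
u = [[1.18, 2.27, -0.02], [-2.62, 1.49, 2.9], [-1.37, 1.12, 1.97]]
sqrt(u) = [[1.36,0.96,-0.43], [-0.85,1.28,1.07], [-0.35,0.62,1.08]]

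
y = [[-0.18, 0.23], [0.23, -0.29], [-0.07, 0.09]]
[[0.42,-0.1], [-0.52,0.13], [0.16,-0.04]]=y @ [[1.39,  0.69], [2.91,  0.09]]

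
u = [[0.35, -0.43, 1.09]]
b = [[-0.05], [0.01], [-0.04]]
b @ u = [[-0.02, 0.02, -0.05], [0.0, -0.0, 0.01], [-0.01, 0.02, -0.04]]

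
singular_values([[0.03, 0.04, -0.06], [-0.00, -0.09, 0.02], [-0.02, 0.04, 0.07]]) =[0.11, 0.1, 0.01]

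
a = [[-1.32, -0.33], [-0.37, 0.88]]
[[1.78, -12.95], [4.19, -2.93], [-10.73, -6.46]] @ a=[[2.44, -11.98],[-4.45, -3.96],[16.55, -2.14]]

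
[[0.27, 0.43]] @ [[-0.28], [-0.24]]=[[-0.18]]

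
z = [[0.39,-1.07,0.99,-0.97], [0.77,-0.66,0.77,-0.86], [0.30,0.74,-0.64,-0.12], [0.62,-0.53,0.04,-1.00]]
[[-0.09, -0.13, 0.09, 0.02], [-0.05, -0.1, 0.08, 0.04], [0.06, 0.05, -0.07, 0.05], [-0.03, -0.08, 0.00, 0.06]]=z @ [[0.02, -0.00, 0.03, 0.05],[0.05, 0.06, -0.02, 0.02],[-0.03, -0.02, 0.09, -0.02],[0.01, 0.05, 0.03, -0.04]]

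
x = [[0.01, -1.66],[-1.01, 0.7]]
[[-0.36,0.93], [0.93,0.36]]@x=[[-0.94, 1.25], [-0.35, -1.29]]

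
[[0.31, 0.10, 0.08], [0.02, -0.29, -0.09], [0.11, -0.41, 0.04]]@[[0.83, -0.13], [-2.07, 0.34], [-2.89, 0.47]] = [[-0.18,0.03], [0.88,-0.14], [0.82,-0.13]]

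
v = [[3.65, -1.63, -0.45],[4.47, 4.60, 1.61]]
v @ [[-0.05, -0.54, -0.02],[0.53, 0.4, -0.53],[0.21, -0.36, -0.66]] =[[-1.14,  -2.46,  1.09], [2.55,  -1.15,  -3.59]]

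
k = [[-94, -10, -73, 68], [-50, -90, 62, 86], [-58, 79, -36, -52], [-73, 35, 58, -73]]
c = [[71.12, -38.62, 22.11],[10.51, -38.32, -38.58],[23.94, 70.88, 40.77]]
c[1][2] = -38.58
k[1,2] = 62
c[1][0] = 10.51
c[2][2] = 40.77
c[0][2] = 22.11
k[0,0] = -94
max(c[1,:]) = 10.51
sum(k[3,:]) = -53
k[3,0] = -73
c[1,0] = 10.51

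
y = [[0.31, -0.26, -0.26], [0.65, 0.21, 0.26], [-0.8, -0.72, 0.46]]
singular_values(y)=[1.29, 0.51, 0.45]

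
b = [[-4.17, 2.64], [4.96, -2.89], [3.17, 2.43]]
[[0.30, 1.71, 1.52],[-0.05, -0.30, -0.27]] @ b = [[12.05, -0.46], [-2.14, 0.08]]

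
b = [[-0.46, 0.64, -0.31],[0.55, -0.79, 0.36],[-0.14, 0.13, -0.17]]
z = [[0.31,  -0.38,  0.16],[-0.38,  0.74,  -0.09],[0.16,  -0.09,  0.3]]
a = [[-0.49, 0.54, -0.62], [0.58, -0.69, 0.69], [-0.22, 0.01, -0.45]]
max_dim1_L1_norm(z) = 1.21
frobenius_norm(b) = 1.36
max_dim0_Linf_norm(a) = 0.69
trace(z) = 1.35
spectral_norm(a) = 1.54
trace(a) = -1.63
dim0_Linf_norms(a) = [0.58, 0.69, 0.69]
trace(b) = -1.42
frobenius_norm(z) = 1.04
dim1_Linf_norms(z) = [0.38, 0.74, 0.3]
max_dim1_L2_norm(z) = 0.84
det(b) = -0.00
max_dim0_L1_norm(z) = 1.21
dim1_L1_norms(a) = [1.65, 1.96, 0.68]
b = a @ z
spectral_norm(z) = 1.00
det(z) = 0.01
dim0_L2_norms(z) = [0.52, 0.84, 0.35]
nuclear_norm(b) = 1.46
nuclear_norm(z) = 1.35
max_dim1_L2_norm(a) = 1.14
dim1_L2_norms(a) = [0.96, 1.14, 0.5]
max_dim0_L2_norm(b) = 1.02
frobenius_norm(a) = 1.57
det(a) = 0.00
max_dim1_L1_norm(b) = 1.7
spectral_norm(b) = 1.35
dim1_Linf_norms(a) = [0.62, 0.69, 0.45]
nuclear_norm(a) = 1.84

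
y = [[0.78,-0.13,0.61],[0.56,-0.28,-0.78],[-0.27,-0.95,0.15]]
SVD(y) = [[0.55, 0.38, -0.74], [-0.62, 0.78, -0.06], [0.56, 0.49, 0.67]] @ diag([1.0023562144520144, 0.9988811376332545, 0.9966034779338881]) @ [[-0.06, -0.43, 0.90], [0.60, -0.74, -0.31], [-0.8, -0.52, -0.3]]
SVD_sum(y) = [[-0.04,-0.24,0.5],[0.04,0.26,-0.56],[-0.04,-0.24,0.50]] + [[0.23, -0.28, -0.12], [0.47, -0.58, -0.24], [0.3, -0.36, -0.15]] + [[0.59, 0.39, 0.22], [0.05, 0.03, 0.02], [-0.53, -0.35, -0.20]]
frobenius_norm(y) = 1.73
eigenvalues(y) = [(0.82+0.57j), (0.82-0.57j), (-1+0j)]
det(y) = -1.00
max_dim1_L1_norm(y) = 1.62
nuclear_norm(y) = 3.00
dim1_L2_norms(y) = [1.0, 1.0, 1.0]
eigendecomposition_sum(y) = [[0.40+0.28j,(-0.12+0.29j),(0.26-0.3j)], [0.22-0.22j,(0.16+0.11j),-0.15-0.20j], [(-0.18+0.35j),-0.24-0.07j,(0.26+0.18j)]] + [[0.40-0.28j, (-0.12-0.29j), (0.26+0.3j)], [0.22+0.22j, (0.16-0.11j), -0.15+0.20j], [-0.18-0.35j, (-0.24+0.07j), 0.26-0.18j]] + [[-0.02-0.00j,  0.12-0.00j,  (0.09-0j)],  [0.12+0.00j,  -0.61+0.00j,  (-0.47+0j)],  [(0.09+0j),  (-0.47+0j),  (-0.37+0j)]]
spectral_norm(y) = 1.00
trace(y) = 0.65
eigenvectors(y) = [[0.70+0.00j, 0.70-0.00j, (-0.15+0j)], [0.08-0.44j, (0.08+0.44j), (0.78+0j)], [(0.07+0.56j), 0.07-0.56j, (0.61+0j)]]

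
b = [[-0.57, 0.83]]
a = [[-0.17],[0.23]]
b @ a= [[0.29]]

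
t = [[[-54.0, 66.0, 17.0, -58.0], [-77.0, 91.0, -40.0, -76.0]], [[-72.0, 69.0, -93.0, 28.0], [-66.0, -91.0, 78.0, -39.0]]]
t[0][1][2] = -40.0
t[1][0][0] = -72.0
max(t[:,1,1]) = 91.0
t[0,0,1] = 66.0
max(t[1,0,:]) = 69.0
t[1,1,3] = -39.0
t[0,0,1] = 66.0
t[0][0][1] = 66.0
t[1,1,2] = 78.0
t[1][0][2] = -93.0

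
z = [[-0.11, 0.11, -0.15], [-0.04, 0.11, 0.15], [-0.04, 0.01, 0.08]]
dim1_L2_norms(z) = [0.22, 0.19, 0.09]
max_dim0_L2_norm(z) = 0.23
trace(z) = 0.08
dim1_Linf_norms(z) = [0.15, 0.15, 0.08]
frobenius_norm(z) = 0.30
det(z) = -0.00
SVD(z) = [[0.79, -0.6, -0.08], [-0.53, -0.76, 0.38], [-0.29, -0.26, -0.92]] @ diag([0.23042531326841895, 0.19075894607887686, 0.038925563528704916]) @ [[-0.24, 0.11, -0.97], [0.56, -0.80, -0.23], [0.79, 0.59, -0.13]]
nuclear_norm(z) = 0.46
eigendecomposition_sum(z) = [[-0.11+0.00j, (0.06-0j), -0.12-0.00j], [(-0.01+0j), 0.00-0.00j, (-0.01-0j)], [(-0.02+0j), 0.01-0.00j, -0.02-0.00j]] + [[0.00+0.02j, (0.03-0j), -0.02-0.10j], [(-0.02+0.04j), 0.05+0.02j, (0.08-0.21j)], [-0.01-0.00j, (-0+0.01j), (0.05-0j)]] + [[0.00-0.02j, 0.03+0.00j, -0.02+0.10j], [(-0.02-0.04j), (0.05-0.02j), 0.08+0.21j], [(-0.01+0j), -0.00-0.01j, (0.05+0j)]]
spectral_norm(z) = 0.23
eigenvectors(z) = [[(0.98+0j), (-0.36+0.2j), (-0.36-0.2j)], [0.05+0.00j, (-0.89+0j), -0.89-0.00j], [0.18+0.00j, (-0.07-0.19j), -0.07+0.19j]]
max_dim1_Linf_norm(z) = 0.15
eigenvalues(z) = [(-0.13+0j), (0.11+0.04j), (0.11-0.04j)]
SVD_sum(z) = [[-0.04,0.02,-0.18], [0.03,-0.01,0.12], [0.02,-0.01,0.06]] + [[-0.06,0.09,0.03], [-0.08,0.12,0.03], [-0.03,0.04,0.01]] + [[-0.00,-0.0,0.00],[0.01,0.01,-0.00],[-0.03,-0.02,0.00]]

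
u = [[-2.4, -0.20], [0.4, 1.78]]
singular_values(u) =[2.52, 1.66]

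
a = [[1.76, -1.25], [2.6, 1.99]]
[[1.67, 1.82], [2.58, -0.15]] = a@[[0.97, 0.51], [0.03, -0.74]]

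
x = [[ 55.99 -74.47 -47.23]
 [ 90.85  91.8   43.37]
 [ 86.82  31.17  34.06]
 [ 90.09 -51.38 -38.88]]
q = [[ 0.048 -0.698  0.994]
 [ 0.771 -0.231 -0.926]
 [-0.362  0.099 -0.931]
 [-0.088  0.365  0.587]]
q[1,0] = 0.771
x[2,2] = 34.06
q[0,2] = 0.994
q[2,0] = -0.362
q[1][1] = -0.231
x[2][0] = 86.82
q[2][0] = -0.362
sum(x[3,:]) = -0.1700000000000017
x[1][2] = 43.37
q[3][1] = 0.365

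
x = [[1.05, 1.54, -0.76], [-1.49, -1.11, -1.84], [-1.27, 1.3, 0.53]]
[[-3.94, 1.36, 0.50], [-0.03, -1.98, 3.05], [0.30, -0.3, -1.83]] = x @[[-0.88, 0.77, 0.23],[-1.23, 0.45, -0.57],[1.47, 0.18, -1.5]]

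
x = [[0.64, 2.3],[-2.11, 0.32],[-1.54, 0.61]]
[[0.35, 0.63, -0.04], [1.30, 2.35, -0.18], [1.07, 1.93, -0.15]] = x @ [[-0.57,-1.03,0.08], [0.31,0.56,-0.04]]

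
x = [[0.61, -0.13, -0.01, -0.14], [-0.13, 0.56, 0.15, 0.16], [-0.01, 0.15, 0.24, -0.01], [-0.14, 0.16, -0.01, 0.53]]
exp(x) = [[1.88, -0.26, -0.03, -0.27], [-0.26, 1.81, 0.23, 0.29], [-0.03, 0.23, 1.29, 0.01], [-0.27, 0.29, 0.01, 1.74]]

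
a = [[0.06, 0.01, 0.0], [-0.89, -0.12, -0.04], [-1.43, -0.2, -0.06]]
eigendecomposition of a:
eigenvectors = [[0.03, -0.12, 0.13], [-0.53, 0.53, -0.73], [-0.85, 0.84, -0.67]]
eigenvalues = [-0.14, 0.02, 0.0]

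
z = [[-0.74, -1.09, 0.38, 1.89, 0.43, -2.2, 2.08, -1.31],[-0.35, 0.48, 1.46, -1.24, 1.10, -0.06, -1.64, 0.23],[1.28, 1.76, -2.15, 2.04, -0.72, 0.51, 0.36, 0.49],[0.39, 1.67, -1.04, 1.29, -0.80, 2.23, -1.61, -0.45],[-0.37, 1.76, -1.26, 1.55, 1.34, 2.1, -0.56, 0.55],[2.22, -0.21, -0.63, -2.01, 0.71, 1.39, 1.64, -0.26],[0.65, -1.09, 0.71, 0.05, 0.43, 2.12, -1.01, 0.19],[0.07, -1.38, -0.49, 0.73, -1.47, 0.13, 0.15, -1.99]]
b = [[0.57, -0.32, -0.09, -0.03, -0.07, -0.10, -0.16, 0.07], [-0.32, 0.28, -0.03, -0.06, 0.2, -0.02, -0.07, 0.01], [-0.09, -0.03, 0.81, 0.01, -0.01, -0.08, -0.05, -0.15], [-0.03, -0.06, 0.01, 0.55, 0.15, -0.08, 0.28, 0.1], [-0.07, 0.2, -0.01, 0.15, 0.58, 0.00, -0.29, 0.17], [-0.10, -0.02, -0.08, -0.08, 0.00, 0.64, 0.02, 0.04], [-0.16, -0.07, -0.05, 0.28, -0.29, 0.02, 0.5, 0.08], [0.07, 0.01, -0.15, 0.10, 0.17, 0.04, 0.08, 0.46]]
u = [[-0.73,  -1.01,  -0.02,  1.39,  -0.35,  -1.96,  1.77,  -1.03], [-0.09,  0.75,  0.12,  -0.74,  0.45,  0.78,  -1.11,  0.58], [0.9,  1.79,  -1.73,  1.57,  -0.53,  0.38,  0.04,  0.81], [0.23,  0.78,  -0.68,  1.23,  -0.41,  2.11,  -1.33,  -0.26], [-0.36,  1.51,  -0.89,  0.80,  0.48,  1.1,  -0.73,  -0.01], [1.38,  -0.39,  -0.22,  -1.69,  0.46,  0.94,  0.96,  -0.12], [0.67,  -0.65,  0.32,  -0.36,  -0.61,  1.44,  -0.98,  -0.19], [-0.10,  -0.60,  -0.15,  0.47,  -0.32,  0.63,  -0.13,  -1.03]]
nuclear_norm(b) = 4.41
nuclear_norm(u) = 15.41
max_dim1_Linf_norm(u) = 2.11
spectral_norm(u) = 5.05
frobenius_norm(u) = 7.37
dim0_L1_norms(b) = [1.41, 0.99, 1.23, 1.26, 1.47, 0.98, 1.45, 1.08]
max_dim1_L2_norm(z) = 4.06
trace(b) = 4.39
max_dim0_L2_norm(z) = 4.57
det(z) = -529.92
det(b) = -0.00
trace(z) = -1.39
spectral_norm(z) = 6.16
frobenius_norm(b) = 1.88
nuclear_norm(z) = 23.66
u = b @ z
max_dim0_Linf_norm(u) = 2.11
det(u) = 0.00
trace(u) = -1.07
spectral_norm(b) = 0.93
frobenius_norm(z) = 9.93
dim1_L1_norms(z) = [10.12, 6.56, 9.31, 9.48, 9.49, 9.07, 6.25, 6.41]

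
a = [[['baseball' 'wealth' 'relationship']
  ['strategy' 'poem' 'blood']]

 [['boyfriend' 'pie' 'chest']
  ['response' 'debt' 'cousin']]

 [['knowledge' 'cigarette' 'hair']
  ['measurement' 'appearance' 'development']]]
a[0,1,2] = 'blood'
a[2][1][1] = 'appearance'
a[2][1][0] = 'measurement'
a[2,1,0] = 'measurement'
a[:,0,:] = [['baseball', 'wealth', 'relationship'], ['boyfriend', 'pie', 'chest'], ['knowledge', 'cigarette', 'hair']]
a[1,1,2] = 'cousin'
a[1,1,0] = 'response'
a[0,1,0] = 'strategy'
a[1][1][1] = 'debt'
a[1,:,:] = [['boyfriend', 'pie', 'chest'], ['response', 'debt', 'cousin']]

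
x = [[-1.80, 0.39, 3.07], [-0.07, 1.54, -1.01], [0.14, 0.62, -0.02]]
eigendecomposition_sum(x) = [[-1.83+0.00j, (-0.27-0j), 2.68+0.00j], [-0j, 0.00+0.00j, (-0-0j)], [(0.13-0j), 0.02+0.00j, (-0.19-0j)]] + [[(0.01+0.07j),(0.33-0.78j),(0.2+1.03j)], [(-0.04+0.07j),(0.77-0.43j),(-0.5+0.98j)], [(0.01+0.06j),(0.3-0.57j),0.08+0.80j]] + [[(0.01-0.07j),  (0.33+0.78j),  0.20-1.03j], [(-0.04-0.07j),  0.77+0.43j,  -0.50-0.98j], [0.01-0.06j,  (0.3+0.57j),  (0.08-0.8j)]]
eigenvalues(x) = [(-2.02+0j), (0.87+0.45j), (0.87-0.45j)]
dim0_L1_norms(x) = [2.01, 2.55, 4.1]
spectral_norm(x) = 3.66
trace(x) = -0.28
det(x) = -1.92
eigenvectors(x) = [[(1+0j), (0.48-0.38j), (0.48+0.38j)],[(-0+0j), (0.64+0j), 0.64-0.00j],[-0.07+0.00j, 0.39-0.26j, 0.39+0.26j]]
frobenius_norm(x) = 4.08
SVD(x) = [[-0.97, -0.23, -0.05],  [0.23, -0.92, -0.31],  [0.02, -0.32, 0.95]] @ diag([3.6589804906539585, 1.7725672685416018, 0.2964237634007742]) @ [[0.47,-0.0,-0.88], [0.24,-0.96,0.13], [0.85,0.28,0.46]]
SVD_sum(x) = [[-1.69, 0.01, 3.13], [0.40, -0.0, -0.75], [0.04, -0.0, -0.07]] + [[-0.10, 0.39, -0.05], [-0.4, 1.57, -0.22], [-0.14, 0.54, -0.07]] + [[-0.01, -0.0, -0.01], [-0.08, -0.03, -0.04], [0.24, 0.08, 0.13]]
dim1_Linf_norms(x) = [3.07, 1.54, 0.62]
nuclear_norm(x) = 5.73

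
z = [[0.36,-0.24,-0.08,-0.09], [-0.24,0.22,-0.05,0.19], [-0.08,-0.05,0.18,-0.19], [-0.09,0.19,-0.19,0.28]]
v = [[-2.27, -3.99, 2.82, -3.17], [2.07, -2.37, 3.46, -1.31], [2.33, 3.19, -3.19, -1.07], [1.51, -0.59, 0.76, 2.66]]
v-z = [[-2.63, -3.75, 2.9, -3.08],[2.31, -2.59, 3.51, -1.5],[2.41, 3.24, -3.37, -0.88],[1.6, -0.78, 0.95, 2.38]]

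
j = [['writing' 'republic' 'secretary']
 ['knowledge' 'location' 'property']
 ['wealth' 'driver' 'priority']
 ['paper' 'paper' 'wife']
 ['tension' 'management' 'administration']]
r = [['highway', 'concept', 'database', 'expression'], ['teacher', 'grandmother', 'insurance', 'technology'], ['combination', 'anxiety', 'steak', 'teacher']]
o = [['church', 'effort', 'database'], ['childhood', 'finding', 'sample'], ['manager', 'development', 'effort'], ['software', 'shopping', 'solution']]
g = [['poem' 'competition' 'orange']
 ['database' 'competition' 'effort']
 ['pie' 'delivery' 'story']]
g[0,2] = 'orange'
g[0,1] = 'competition'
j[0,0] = 'writing'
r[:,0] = ['highway', 'teacher', 'combination']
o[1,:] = ['childhood', 'finding', 'sample']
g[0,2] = 'orange'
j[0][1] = 'republic'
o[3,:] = ['software', 'shopping', 'solution']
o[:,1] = ['effort', 'finding', 'development', 'shopping']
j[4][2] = 'administration'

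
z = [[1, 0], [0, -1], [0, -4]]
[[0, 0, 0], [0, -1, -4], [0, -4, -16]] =z@[[0, 0, 0], [0, 1, 4]]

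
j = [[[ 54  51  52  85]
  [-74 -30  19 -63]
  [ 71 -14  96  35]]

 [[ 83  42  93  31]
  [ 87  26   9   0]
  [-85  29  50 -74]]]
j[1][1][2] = 9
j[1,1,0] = 87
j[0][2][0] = 71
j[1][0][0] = 83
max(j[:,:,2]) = 96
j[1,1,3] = 0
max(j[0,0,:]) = 85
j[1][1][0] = 87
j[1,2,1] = 29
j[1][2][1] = 29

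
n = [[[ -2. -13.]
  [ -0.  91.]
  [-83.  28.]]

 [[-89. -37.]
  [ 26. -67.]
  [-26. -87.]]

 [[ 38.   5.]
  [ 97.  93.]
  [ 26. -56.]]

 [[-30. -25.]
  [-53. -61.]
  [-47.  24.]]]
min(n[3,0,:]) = -30.0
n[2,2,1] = -56.0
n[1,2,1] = -87.0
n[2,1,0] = 97.0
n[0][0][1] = -13.0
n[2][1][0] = 97.0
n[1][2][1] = -87.0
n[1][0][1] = -37.0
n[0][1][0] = -0.0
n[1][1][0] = 26.0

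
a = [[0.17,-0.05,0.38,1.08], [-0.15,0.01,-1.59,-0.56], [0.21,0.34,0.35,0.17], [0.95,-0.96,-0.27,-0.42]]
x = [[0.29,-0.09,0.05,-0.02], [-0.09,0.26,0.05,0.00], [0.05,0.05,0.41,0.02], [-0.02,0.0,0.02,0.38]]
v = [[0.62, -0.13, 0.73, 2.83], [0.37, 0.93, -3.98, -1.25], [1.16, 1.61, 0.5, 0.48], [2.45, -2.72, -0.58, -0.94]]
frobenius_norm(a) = 2.57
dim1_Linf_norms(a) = [1.08, 1.59, 0.35, 0.96]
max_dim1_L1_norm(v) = 6.69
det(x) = 0.01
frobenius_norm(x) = 0.70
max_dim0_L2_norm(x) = 0.42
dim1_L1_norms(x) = [0.45, 0.4, 0.53, 0.42]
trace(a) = 0.11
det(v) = -79.27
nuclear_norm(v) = 12.82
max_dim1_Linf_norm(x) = 0.41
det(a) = -0.78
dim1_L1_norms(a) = [1.68, 2.31, 1.07, 2.6]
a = v @ x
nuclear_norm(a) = 4.52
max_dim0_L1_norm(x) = 0.53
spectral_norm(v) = 4.74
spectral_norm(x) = 0.43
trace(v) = 1.11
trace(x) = 1.34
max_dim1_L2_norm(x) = 0.42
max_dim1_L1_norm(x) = 0.53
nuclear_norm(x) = 1.34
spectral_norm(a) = 1.99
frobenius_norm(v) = 6.81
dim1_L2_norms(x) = [0.31, 0.28, 0.42, 0.38]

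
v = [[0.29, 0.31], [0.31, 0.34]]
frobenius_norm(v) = 0.63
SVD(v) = [[-0.68, -0.73],[-0.73, 0.68]] @ diag([0.6260064308016798, 0.00399356919832024]) @ [[-0.68, -0.73],[-0.73, 0.68]]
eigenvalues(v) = [0.0, 0.63]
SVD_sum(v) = [[0.29,0.31], [0.31,0.34]] + [[0.0, -0.00], [-0.00, 0.0]]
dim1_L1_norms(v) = [0.6, 0.65]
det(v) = 0.00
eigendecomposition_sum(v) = [[0.00, -0.00], [-0.0, 0.0]] + [[0.29,0.31], [0.31,0.34]]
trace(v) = 0.63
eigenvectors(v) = [[-0.73, -0.68], [0.68, -0.73]]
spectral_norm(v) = 0.63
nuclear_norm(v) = 0.63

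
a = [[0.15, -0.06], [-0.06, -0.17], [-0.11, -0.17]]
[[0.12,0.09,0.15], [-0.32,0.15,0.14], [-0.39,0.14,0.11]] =a @ [[1.36, 0.21, 0.58], [1.40, -0.98, -1.01]]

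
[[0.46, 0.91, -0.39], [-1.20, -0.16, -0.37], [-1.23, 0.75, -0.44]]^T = [[0.46, -1.2, -1.23], [0.91, -0.16, 0.75], [-0.39, -0.37, -0.44]]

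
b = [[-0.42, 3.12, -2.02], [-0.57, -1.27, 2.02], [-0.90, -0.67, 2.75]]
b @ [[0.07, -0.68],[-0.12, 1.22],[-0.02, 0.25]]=[[-0.36, 3.59],[0.07, -0.66],[-0.04, 0.48]]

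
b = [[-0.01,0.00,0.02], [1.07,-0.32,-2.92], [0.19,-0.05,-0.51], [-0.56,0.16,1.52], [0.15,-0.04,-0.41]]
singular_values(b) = [3.59, 0.01, 0.0]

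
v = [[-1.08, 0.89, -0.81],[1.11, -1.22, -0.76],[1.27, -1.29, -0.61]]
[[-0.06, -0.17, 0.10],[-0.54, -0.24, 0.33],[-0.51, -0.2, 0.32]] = v@[[-0.13, 0.03, 0.19], [0.10, 0.07, 0.08], [0.36, 0.25, -0.29]]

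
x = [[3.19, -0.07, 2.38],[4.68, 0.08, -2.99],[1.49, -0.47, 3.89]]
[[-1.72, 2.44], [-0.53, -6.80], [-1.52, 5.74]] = x@[[-0.31, -0.43], [-0.39, -0.41], [-0.32, 1.59]]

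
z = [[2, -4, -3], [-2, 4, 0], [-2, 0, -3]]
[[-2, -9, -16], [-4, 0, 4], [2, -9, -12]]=z @ [[-4, 0, 0], [-3, 0, 1], [2, 3, 4]]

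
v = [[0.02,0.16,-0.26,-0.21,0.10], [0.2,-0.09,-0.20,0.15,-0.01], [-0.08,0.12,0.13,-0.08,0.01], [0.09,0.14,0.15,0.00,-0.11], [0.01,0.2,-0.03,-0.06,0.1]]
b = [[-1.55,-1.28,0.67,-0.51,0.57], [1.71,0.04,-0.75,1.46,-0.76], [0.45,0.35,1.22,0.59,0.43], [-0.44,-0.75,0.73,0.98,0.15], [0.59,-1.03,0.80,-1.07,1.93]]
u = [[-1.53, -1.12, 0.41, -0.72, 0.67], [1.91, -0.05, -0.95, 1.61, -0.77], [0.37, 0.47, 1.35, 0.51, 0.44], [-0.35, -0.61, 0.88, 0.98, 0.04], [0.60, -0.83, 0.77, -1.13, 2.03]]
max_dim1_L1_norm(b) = 5.42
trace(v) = 0.16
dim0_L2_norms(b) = [2.46, 1.84, 1.92, 2.2, 2.2]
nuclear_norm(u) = 9.27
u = v + b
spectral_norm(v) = 0.43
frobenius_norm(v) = 0.65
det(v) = -0.00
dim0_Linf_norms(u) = [1.91, 1.12, 1.35, 1.61, 2.03]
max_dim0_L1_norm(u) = 4.95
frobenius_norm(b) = 4.78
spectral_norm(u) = 3.70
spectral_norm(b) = 3.56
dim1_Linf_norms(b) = [1.55, 1.71, 1.22, 0.98, 1.93]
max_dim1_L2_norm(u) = 2.78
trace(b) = 2.62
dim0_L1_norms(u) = [4.76, 3.08, 4.36, 4.95, 3.95]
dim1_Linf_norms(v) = [0.26, 0.2, 0.13, 0.15, 0.2]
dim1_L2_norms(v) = [0.38, 0.33, 0.21, 0.25, 0.23]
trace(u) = 2.78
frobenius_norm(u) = 4.94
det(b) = 2.34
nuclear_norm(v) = 1.18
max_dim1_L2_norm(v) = 0.38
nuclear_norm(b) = 9.07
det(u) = -0.41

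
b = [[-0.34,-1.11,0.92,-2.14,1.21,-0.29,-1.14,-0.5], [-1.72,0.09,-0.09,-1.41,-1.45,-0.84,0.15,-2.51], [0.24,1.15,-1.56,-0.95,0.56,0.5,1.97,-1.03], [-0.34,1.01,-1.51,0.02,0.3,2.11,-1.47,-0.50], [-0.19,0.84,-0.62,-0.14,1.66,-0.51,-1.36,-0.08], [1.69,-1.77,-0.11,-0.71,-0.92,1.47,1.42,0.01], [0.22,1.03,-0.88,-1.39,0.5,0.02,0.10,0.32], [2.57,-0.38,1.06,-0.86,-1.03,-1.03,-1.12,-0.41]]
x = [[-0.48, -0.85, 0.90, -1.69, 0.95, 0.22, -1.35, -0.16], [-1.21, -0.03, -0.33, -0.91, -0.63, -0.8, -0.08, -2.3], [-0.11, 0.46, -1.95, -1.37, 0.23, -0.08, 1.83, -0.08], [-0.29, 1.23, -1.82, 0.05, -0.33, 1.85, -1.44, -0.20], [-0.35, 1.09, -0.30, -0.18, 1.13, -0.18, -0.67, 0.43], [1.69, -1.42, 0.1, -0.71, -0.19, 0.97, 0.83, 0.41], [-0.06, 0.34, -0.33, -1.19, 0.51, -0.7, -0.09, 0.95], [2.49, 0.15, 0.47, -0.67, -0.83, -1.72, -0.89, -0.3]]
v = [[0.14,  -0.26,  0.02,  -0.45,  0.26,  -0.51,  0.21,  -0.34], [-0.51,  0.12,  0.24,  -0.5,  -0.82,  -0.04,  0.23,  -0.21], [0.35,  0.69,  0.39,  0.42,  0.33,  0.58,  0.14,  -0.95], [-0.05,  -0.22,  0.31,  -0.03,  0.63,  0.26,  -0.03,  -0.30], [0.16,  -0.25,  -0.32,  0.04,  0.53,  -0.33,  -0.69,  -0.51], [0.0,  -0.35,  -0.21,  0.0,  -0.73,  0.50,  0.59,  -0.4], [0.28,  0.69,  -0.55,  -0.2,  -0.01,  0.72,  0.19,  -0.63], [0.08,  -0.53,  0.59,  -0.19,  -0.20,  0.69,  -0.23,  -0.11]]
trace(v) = 1.73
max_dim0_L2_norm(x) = 3.31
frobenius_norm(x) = 7.83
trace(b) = 1.03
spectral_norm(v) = 1.91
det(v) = -0.50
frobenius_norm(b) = 8.86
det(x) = 0.69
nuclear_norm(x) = 19.56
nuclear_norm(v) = 8.41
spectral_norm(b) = 4.57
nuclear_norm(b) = 22.44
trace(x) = -0.70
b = x + v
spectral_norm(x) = 4.06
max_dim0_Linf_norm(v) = 0.95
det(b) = -658.38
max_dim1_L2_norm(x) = 3.38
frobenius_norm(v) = 3.32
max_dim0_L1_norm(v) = 3.63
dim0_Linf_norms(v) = [0.51, 0.69, 0.59, 0.5, 0.82, 0.72, 0.69, 0.95]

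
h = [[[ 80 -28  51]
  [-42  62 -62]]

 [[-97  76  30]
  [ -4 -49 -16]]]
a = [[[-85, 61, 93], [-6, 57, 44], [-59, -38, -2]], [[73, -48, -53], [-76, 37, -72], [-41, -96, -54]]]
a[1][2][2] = -54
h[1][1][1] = -49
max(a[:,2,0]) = -41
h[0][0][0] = 80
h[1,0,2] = 30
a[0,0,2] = 93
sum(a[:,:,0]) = -194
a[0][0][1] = 61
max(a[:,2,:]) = -2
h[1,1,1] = -49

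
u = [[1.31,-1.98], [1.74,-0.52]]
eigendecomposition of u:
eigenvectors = [[(0.73+0j), 0.73-0.00j], [0.34-0.60j, 0.34+0.60j]]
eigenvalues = [(0.39+1.61j), (0.39-1.61j)]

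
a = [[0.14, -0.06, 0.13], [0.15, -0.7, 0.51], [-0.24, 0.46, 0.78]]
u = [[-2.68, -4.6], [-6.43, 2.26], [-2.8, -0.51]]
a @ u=[[-0.35, -0.85], [2.67, -2.53], [-4.50, 1.75]]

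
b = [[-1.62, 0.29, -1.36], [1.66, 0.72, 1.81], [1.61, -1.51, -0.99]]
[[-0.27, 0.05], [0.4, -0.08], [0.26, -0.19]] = b @ [[0.26, -0.12],[0.16, -0.06],[-0.08, 0.09]]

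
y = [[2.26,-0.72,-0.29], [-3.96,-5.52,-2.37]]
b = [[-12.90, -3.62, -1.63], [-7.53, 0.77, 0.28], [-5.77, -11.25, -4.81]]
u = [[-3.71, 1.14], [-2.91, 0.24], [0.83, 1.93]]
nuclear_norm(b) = 27.66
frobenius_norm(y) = 7.58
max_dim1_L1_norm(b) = 21.83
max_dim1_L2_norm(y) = 7.2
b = u @ y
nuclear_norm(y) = 9.53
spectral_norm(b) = 18.31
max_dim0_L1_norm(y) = 6.24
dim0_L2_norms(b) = [16.01, 11.84, 5.09]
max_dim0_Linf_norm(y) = 5.52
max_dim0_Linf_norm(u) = 3.71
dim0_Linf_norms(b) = [12.9, 11.25, 4.81]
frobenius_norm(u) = 5.29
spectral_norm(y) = 7.22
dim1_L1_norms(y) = [3.27, 11.85]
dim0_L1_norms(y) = [6.22, 6.24, 2.66]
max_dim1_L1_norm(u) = 4.85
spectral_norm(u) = 4.85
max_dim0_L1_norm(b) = 26.2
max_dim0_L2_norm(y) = 5.57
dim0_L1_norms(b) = [26.2, 15.64, 6.72]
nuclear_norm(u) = 6.97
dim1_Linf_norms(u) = [3.71, 2.91, 1.93]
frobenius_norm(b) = 20.56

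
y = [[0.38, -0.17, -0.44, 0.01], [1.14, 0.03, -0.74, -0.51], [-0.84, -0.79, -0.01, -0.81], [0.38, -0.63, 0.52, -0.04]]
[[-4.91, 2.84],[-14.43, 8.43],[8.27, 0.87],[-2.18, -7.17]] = y @ [[-10.4,-0.43], [-0.82,4.33], [2.52,-8.60], [1.34,-4.75]]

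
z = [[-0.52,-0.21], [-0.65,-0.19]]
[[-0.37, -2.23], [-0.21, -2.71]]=z@[[-0.71, 3.83],[3.54, 1.14]]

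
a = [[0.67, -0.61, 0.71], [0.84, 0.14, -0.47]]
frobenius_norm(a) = 1.51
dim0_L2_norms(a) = [1.07, 0.63, 0.85]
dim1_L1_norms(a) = [1.99, 1.45]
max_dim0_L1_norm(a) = 1.51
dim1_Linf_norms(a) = [0.71, 0.84]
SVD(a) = [[-0.95,-0.32], [-0.32,0.95]] @ diag([1.17193145609933, 0.9475107715508589]) @ [[-0.77, 0.46, -0.45],[0.61, 0.35, -0.71]]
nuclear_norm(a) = 2.12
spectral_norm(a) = 1.17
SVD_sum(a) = [[0.86, -0.51, 0.5], [0.29, -0.17, 0.17]] + [[-0.19, -0.10, 0.21], [0.55, 0.31, -0.64]]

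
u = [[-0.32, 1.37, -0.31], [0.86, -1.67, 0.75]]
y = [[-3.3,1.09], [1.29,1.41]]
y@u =[[1.99, -6.34, 1.84], [0.80, -0.59, 0.66]]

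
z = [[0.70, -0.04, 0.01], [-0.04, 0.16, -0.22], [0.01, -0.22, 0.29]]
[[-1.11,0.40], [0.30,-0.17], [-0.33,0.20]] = z @ [[-1.54, 0.55], [0.75, -0.39], [-0.53, 0.38]]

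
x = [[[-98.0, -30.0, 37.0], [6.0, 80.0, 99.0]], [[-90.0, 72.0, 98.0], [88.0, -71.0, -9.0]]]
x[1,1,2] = -9.0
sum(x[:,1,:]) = 193.0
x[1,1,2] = -9.0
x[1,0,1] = 72.0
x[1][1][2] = -9.0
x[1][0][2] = 98.0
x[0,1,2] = 99.0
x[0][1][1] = 80.0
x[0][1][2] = 99.0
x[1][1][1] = -71.0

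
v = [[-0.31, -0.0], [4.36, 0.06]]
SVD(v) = [[-0.07, 1.0], [1.00, 0.07]] @ diag([4.371416463311294, 0.004254913746175252]) @ [[1.0,0.01],[-0.01,1.00]]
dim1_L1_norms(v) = [0.31, 4.42]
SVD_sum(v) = [[-0.31,-0.0], [4.36,0.06]] + [[-0.00, 0.0],[-0.0, 0.00]]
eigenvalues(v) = [0.06, -0.31]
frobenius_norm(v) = 4.37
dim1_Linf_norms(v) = [0.31, 4.36]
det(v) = -0.02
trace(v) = -0.25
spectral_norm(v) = 4.37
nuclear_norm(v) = 4.38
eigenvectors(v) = [[0.00, 0.08], [1.0, -1.0]]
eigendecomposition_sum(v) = [[0.0, 0.0], [0.71, 0.06]] + [[-0.31, -0.0],[3.65, -0.00]]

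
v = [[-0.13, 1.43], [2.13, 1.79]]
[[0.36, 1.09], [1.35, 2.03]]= v @ [[0.39, 0.29], [0.29, 0.79]]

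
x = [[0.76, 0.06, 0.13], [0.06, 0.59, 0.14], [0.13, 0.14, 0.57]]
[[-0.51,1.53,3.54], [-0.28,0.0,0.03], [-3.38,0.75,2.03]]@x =[[0.16, 1.37, 2.17], [-0.21, -0.01, -0.02], [-2.26, 0.52, 0.82]]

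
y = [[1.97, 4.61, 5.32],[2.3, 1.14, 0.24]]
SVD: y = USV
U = [[-0.98, -0.22], [-0.22, 0.98]]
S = [7.48, 2.04]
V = [[-0.32, -0.63, -0.7],[0.89, 0.05, -0.46]]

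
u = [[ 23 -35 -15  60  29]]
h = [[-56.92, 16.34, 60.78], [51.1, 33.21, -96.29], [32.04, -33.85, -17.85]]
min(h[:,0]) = -56.92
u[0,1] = -35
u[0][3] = 60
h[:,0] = [-56.92, 51.1, 32.04]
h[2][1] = -33.85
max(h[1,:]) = 51.1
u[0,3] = 60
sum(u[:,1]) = -35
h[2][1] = -33.85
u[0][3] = 60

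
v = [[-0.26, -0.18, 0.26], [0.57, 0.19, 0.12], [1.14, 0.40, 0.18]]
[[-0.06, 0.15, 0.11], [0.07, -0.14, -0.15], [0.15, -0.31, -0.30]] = v@[[0.22, -0.24, -0.25], [-0.2, -0.18, -0.1], [-0.14, 0.22, 0.12]]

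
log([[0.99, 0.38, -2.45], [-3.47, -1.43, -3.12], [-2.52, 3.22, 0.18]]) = [[0.92, 0.79, -0.38],[-1.81, 1.48, -1.96],[0.45, 1.36, 1.49]]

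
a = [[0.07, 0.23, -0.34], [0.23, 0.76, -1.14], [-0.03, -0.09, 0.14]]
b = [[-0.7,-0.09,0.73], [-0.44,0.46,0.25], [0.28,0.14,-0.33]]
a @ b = [[-0.25, 0.05, 0.22], [-0.81, 0.17, 0.73], [0.1, -0.02, -0.09]]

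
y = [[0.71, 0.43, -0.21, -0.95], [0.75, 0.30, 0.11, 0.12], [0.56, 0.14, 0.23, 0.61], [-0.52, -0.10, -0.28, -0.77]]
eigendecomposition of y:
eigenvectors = [[0.73, 0.41, 0.37, -0.14], [0.56, -0.29, -0.91, 0.10], [0.31, -0.56, 0.09, 0.95], [-0.25, 0.65, -0.16, -0.27]]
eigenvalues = [1.28, -0.81, 0.01, -0.01]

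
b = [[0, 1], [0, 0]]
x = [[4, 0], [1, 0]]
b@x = [[1, 0], [0, 0]]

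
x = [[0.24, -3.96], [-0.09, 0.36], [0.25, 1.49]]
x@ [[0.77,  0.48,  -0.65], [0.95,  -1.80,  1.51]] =[[-3.58, 7.24, -6.14], [0.27, -0.69, 0.6], [1.61, -2.56, 2.09]]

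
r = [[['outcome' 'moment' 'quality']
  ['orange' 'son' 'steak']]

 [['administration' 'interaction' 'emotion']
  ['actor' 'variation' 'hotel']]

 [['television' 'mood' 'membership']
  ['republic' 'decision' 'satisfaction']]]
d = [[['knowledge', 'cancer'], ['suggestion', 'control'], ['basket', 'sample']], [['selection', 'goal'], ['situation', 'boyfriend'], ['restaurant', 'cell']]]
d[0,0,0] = 'knowledge'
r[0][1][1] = 'son'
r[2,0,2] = 'membership'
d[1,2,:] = ['restaurant', 'cell']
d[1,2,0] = 'restaurant'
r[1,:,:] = [['administration', 'interaction', 'emotion'], ['actor', 'variation', 'hotel']]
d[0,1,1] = 'control'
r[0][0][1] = 'moment'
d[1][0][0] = 'selection'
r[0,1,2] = 'steak'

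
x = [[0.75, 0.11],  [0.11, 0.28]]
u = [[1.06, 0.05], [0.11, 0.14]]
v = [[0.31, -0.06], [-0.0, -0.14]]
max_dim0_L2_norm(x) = 0.76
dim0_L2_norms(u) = [1.07, 0.15]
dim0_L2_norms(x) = [0.76, 0.3]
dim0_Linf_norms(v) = [0.31, 0.14]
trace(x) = 1.03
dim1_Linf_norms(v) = [0.31, 0.14]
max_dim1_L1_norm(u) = 1.11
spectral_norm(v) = 0.32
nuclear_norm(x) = 1.03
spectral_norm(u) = 1.07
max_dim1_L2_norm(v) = 0.32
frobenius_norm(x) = 0.82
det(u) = 0.14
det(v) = -0.04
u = x + v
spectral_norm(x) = 0.77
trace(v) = 0.17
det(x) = 0.20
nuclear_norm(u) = 1.20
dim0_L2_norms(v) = [0.31, 0.15]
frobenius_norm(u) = 1.08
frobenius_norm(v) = 0.35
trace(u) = 1.20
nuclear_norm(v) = 0.45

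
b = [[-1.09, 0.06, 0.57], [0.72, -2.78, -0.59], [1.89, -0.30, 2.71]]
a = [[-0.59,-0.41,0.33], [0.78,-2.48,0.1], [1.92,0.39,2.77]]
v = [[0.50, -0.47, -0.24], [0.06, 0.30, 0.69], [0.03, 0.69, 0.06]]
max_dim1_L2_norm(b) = 3.32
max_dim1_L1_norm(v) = 1.21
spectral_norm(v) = 1.05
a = b + v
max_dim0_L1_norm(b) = 3.87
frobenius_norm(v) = 1.26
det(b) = 11.09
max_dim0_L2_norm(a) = 2.79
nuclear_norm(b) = 7.41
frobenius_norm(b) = 4.60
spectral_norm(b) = 3.35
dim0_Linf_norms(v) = [0.5, 0.69, 0.69]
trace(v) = 0.86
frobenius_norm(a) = 4.35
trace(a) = -0.30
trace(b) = -1.16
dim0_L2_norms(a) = [2.15, 2.54, 2.79]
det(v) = -0.24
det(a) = 6.55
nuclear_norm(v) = 2.02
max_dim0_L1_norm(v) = 1.46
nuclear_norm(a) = 6.74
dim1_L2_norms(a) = [0.79, 2.6, 3.39]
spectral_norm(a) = 3.41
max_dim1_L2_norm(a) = 3.39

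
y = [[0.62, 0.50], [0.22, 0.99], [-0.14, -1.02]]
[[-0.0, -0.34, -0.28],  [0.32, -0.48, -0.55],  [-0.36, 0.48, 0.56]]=y @ [[-0.33, -0.19, -0.01], [0.40, -0.44, -0.55]]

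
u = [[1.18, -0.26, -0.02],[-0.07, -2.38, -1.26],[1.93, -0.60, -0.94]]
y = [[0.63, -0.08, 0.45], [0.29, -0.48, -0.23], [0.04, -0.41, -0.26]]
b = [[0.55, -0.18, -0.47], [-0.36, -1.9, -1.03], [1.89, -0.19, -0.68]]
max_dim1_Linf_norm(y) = 0.63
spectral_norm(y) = 0.82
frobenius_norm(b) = 3.07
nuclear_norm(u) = 5.48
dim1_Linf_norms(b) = [0.55, 1.9, 1.89]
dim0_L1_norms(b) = [2.8, 2.27, 2.18]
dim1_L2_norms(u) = [1.21, 2.69, 2.23]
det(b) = -0.72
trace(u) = -2.14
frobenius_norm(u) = 3.70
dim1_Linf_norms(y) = [0.63, 0.48, 0.41]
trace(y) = -0.11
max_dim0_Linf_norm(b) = 1.9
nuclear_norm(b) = 4.48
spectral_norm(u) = 3.05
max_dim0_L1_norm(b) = 2.8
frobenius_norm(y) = 1.10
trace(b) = -2.03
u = b + y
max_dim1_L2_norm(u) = 2.69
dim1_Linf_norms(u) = [1.18, 2.38, 1.93]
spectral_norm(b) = 2.30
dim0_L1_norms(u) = [3.18, 3.24, 2.22]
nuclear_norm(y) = 1.60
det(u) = 2.30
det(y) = -0.03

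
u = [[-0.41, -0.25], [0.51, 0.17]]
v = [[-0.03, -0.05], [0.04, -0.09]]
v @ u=[[-0.01,-0.00], [-0.06,-0.03]]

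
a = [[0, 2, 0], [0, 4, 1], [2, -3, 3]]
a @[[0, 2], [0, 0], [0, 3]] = [[0, 0], [0, 3], [0, 13]]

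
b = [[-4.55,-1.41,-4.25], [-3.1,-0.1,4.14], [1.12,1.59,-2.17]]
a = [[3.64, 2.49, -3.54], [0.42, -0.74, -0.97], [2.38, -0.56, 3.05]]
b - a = [[-8.19, -3.9, -0.71], [-3.52, 0.64, 5.11], [-1.26, 2.15, -5.22]]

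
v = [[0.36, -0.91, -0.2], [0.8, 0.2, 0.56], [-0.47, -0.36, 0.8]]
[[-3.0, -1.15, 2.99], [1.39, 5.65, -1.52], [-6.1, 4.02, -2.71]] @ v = [[-3.41, 1.42, 2.35], [5.73, 0.41, 1.67], [2.29, 7.33, 1.3]]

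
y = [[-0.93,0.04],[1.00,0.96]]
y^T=[[-0.93, 1.00], [0.04, 0.96]]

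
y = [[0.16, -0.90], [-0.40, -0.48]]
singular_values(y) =[1.02, 0.43]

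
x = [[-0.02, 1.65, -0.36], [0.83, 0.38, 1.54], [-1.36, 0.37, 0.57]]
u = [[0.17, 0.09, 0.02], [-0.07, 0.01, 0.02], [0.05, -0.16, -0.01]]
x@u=[[-0.14, 0.07, 0.04], [0.19, -0.17, 0.01], [-0.23, -0.21, -0.03]]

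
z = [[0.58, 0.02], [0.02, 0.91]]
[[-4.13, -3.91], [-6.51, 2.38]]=z @ [[-6.88,-6.83], [-7.0,2.76]]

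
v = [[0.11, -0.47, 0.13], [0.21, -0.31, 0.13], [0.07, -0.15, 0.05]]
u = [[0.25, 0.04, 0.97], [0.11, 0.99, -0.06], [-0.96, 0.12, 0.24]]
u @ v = [[0.1, -0.28, 0.09], [0.22, -0.35, 0.14], [-0.06, 0.38, -0.1]]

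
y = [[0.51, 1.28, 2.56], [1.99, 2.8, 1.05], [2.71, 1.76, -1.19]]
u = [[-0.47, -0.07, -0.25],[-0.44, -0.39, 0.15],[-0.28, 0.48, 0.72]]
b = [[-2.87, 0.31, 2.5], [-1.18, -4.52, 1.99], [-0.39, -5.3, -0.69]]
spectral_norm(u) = 0.92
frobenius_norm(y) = 5.76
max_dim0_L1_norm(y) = 5.84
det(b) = -28.49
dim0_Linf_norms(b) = [2.87, 5.3, 2.5]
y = b @ u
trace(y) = 2.12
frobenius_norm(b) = 8.31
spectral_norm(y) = 4.87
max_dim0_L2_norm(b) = 6.97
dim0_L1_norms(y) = [5.21, 5.84, 4.8]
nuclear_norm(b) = 12.26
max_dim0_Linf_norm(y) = 2.8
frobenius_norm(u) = 1.22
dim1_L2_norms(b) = [3.82, 5.08, 5.36]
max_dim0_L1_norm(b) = 10.13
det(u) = 0.23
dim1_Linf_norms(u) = [0.47, 0.44, 0.72]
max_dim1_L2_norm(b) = 5.36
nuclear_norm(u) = 1.98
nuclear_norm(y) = 8.35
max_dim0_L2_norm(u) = 0.78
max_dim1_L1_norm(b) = 7.69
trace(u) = -0.14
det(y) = -6.43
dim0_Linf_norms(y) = [2.71, 2.8, 2.56]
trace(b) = -8.08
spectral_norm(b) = 7.11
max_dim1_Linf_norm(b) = 5.3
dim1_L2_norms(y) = [2.91, 3.59, 3.44]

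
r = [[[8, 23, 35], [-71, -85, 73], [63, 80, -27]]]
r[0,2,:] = [63, 80, -27]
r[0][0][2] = 35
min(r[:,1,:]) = -85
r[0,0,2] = 35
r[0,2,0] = 63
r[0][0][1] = 23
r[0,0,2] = 35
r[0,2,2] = -27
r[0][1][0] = -71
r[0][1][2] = 73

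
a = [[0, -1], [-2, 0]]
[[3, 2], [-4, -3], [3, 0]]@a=[[-4, -3], [6, 4], [0, -3]]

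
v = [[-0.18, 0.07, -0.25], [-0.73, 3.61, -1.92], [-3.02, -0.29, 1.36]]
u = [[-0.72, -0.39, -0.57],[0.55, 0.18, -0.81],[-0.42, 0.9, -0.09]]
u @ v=[[2.14, -1.29, 0.15], [2.22, 0.92, -1.58], [-0.31, 3.25, -1.75]]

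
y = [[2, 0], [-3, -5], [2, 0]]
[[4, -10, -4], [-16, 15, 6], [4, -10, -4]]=y @ [[2, -5, -2], [2, 0, 0]]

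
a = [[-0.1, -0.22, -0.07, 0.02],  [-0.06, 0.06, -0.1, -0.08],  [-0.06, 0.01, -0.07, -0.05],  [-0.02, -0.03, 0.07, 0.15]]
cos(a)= [[0.99,  -0.00,  -0.02,  -0.01], [-0.00,  0.99,  0.00,  0.01], [-0.01,  -0.01,  1.0,  0.00], [0.0,  0.0,  -0.00,  0.99]]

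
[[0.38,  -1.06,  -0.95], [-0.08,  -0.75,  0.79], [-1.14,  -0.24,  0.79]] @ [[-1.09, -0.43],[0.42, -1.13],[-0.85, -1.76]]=[[-0.05, 2.71], [-0.90, -0.51], [0.47, -0.63]]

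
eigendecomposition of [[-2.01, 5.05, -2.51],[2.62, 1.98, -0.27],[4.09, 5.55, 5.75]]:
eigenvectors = [[-0.90+0.00j,0.21-0.29j,(0.21+0.29j)], [0.41+0.00j,0.00-0.27j,0.00+0.27j], [(0.15+0j),-0.90+0.00j,(-0.9-0j)]]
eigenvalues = [(-3.89+0j), (4.81+2.95j), (4.81-2.95j)]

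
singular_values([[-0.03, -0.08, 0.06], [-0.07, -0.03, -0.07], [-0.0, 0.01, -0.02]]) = [0.11, 0.1, 0.0]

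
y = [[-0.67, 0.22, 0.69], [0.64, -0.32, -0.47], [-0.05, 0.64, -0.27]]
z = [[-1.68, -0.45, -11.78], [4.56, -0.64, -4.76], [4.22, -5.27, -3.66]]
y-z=[[1.01, 0.67, 12.47], [-3.92, 0.32, 4.29], [-4.27, 5.91, 3.39]]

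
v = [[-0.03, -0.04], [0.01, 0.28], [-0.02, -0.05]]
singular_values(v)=[0.29, 0.03]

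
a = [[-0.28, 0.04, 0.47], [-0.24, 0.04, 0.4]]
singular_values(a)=[0.72, 0.0]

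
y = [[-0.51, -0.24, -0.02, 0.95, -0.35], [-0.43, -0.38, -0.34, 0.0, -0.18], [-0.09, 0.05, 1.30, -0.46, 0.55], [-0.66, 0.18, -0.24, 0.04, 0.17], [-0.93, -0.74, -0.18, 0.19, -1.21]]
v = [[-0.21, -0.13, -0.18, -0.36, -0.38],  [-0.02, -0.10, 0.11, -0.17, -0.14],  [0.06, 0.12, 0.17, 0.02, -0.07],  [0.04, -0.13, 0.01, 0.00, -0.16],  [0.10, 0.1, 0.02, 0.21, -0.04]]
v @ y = [[0.77,  0.31,  -0.03,  -0.20,  0.40], [0.29,  0.12,  0.24,  -0.1,  0.23], [-0.05,  0.0,  0.19,  -0.03,  0.14], [0.18,  0.16,  0.09,  0.00,  0.21], [-0.2,  0.01,  -0.05,  0.09,  0.04]]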